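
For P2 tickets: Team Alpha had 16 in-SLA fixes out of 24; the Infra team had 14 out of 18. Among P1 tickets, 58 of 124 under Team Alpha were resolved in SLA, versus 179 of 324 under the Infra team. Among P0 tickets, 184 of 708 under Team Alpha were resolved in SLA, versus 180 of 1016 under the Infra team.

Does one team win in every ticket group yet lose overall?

No

P2: Team Alpha 16/24 = 66.7%, the Infra team 14/18 = 77.8% → the Infra team
P1: Team Alpha 58/124 = 46.8%, the Infra team 179/324 = 55.2% → the Infra team
P0: Team Alpha 184/708 = 26.0%, the Infra team 180/1016 = 17.7% → Team Alpha
Overall: Team Alpha 258/856 = 30.1%, the Infra team 373/1358 = 27.5% → Team Alpha
Neither sweeps: Team Alpha wins 1 of 3 groups, the Infra team wins 2. Team Alpha wins overall but not every group — no Simpson reversal.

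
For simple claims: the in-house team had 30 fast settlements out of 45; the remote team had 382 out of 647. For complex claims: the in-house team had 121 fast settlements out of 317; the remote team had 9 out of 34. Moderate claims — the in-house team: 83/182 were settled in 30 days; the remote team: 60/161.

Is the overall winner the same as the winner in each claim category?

No

Simple: the in-house team 30/45 = 66.7%, the remote team 382/647 = 59.0% → the in-house team
Complex: the in-house team 121/317 = 38.2%, the remote team 9/34 = 26.5% → the in-house team
Moderate: the in-house team 83/182 = 45.6%, the remote team 60/161 = 37.3% → the in-house team
Overall: the in-house team 234/544 = 43.0%, the remote team 451/842 = 53.6% → the remote team
The in-house team wins each claim group but the remote team wins overall — the comparison reverses. The in-house team's claims skew toward complex, which has a lower base rate.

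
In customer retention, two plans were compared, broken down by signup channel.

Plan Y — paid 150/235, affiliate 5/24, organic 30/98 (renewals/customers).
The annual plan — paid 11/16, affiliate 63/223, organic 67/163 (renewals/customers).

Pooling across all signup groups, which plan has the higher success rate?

Plan Y

Paid: Plan Y 150/235 = 63.8%, the annual plan 11/16 = 68.8% → the annual plan
Affiliate: Plan Y 5/24 = 20.8%, the annual plan 63/223 = 28.3% → the annual plan
Organic: Plan Y 30/98 = 30.6%, the annual plan 67/163 = 41.1% → the annual plan
Overall: Plan Y 185/357 = 51.8%, the annual plan 141/402 = 35.1% → Plan Y
(The annual plan wins every signup group but Plan Y wins overall — the annual plan's customers skew toward the low-rate affiliate group.)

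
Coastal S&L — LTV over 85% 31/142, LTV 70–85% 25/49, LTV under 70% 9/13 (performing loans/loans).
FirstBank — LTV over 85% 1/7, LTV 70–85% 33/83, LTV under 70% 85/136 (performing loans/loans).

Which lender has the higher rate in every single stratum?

Coastal S&L

LTV over 85%: Coastal S&L 31/142 = 21.8%, FirstBank 1/7 = 14.3% → Coastal S&L
LTV 70–85%: Coastal S&L 25/49 = 51.0%, FirstBank 33/83 = 39.8% → Coastal S&L
LTV under 70%: Coastal S&L 9/13 = 69.2%, FirstBank 85/136 = 62.5% → Coastal S&L
Coastal S&L has the higher rate in all 3 groups.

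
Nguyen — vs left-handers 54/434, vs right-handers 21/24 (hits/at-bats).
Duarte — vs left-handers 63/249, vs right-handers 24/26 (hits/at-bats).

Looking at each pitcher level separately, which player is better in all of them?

Duarte

Vs left-handers: Nguyen 54/434 = 12.4%, Duarte 63/249 = 25.3% → Duarte
Vs right-handers: Nguyen 21/24 = 87.5%, Duarte 24/26 = 92.3% → Duarte
Duarte has the higher rate in both groups.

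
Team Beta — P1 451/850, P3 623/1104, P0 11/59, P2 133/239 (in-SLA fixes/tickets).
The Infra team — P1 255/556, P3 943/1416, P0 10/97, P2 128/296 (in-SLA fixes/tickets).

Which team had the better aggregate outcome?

P1: Team Beta 451/850 = 53.1%, the Infra team 255/556 = 45.9% → Team Beta
P3: Team Beta 623/1104 = 56.4%, the Infra team 943/1416 = 66.6% → the Infra team
P0: Team Beta 11/59 = 18.6%, the Infra team 10/97 = 10.3% → Team Beta
P2: Team Beta 133/239 = 55.6%, the Infra team 128/296 = 43.2% → Team Beta
Overall: Team Beta 1218/2252 = 54.1%, the Infra team 1336/2365 = 56.5% → the Infra team
(Neither sweeps every ticket group, but the Infra team has the higher pooled rate.)

the Infra team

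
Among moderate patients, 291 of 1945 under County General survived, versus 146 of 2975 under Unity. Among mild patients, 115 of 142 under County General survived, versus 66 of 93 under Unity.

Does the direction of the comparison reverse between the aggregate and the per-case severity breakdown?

No

Moderate: County General 291/1945 = 15.0%, Unity 146/2975 = 4.9% → County General
Mild: County General 115/142 = 81.0%, Unity 66/93 = 71.0% → County General
Overall: County General 406/2087 = 19.5%, Unity 212/3068 = 6.9% → County General
County General wins overall and in every case group — no reversal.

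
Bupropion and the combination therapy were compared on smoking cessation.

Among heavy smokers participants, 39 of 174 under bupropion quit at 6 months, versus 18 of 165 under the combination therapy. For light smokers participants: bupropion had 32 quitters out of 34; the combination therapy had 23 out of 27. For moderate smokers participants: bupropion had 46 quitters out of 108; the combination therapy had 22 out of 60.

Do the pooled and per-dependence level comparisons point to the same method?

Yes

Heavy smokers: bupropion 39/174 = 22.4%, the combination therapy 18/165 = 10.9% → bupropion
Light smokers: bupropion 32/34 = 94.1%, the combination therapy 23/27 = 85.2% → bupropion
Moderate smokers: bupropion 46/108 = 42.6%, the combination therapy 22/60 = 36.7% → bupropion
Overall: bupropion 117/316 = 37.0%, the combination therapy 63/252 = 25.0% → bupropion
Bupropion wins overall and in every dependence group — no reversal.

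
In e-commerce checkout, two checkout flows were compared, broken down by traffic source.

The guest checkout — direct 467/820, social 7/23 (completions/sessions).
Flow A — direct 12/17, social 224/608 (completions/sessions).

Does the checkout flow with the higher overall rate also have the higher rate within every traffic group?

Direct: the guest checkout 467/820 = 57.0%, Flow A 12/17 = 70.6% → Flow A
Social: the guest checkout 7/23 = 30.4%, Flow A 224/608 = 36.8% → Flow A
Overall: the guest checkout 474/843 = 56.2%, Flow A 236/625 = 37.8% → the guest checkout
Flow A wins each traffic group but the guest checkout wins overall — the comparison reverses. Flow A's sessions skew toward social, which has a lower base rate.

No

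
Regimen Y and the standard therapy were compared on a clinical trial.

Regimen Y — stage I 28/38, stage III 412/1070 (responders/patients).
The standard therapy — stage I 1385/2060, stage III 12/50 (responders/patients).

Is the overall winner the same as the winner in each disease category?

No

Stage I: Regimen Y 28/38 = 73.7%, the standard therapy 1385/2060 = 67.2% → Regimen Y
Stage III: Regimen Y 412/1070 = 38.5%, the standard therapy 12/50 = 24.0% → Regimen Y
Overall: Regimen Y 440/1108 = 39.7%, the standard therapy 1397/2110 = 66.2% → the standard therapy
Regimen Y wins each disease group but the standard therapy wins overall — the comparison reverses. Regimen Y's patients skew toward stage III, which has a lower base rate.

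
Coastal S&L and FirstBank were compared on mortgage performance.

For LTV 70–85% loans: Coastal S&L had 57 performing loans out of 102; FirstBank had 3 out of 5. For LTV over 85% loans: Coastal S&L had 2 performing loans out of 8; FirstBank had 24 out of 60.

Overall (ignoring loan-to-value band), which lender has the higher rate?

LTV 70–85%: Coastal S&L 57/102 = 55.9%, FirstBank 3/5 = 60.0% → FirstBank
LTV over 85%: Coastal S&L 2/8 = 25.0%, FirstBank 24/60 = 40.0% → FirstBank
Overall: Coastal S&L 59/110 = 53.6%, FirstBank 27/65 = 41.5% → Coastal S&L
(FirstBank wins every loan-to-value group but Coastal S&L wins overall — FirstBank's loans skew toward the low-rate LTV over 85% group.)

Coastal S&L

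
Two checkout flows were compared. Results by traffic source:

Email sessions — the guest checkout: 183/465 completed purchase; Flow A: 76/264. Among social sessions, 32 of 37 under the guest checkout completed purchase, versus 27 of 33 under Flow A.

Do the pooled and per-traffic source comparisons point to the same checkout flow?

Yes

Email: the guest checkout 183/465 = 39.4%, Flow A 76/264 = 28.8% → the guest checkout
Social: the guest checkout 32/37 = 86.5%, Flow A 27/33 = 81.8% → the guest checkout
Overall: the guest checkout 215/502 = 42.8%, Flow A 103/297 = 34.7% → the guest checkout
The guest checkout wins overall and in every traffic group — no reversal.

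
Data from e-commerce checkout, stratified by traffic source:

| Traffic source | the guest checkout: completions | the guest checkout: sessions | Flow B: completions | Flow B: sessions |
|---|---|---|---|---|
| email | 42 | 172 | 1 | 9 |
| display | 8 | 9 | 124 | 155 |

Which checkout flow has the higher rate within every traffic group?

the guest checkout

Email: the guest checkout 42/172 = 24.4%, Flow B 1/9 = 11.1% → the guest checkout
Display: the guest checkout 8/9 = 88.9%, Flow B 124/155 = 80.0% → the guest checkout
The guest checkout has the higher rate in both groups.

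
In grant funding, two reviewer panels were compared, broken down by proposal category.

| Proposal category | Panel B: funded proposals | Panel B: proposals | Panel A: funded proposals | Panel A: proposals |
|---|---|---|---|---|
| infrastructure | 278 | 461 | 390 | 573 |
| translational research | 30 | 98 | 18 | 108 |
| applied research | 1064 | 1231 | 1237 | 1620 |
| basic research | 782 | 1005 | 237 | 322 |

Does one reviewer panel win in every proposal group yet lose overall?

Infrastructure: Panel B 278/461 = 60.3%, Panel A 390/573 = 68.1% → Panel A
Translational research: Panel B 30/98 = 30.6%, Panel A 18/108 = 16.7% → Panel B
Applied research: Panel B 1064/1231 = 86.4%, Panel A 1237/1620 = 76.4% → Panel B
Basic research: Panel B 782/1005 = 77.8%, Panel A 237/322 = 73.6% → Panel B
Overall: Panel B 2154/2795 = 77.1%, Panel A 1882/2623 = 71.7% → Panel B
Neither sweeps: Panel B wins 3 of 4 groups, Panel A wins 1. Panel B wins overall but not every group — no Simpson reversal.

No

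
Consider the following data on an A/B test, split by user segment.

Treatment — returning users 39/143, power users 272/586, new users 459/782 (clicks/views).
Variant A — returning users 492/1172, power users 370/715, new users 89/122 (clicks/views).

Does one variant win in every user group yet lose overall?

Yes

Returning users: Treatment 39/143 = 27.3%, Variant A 492/1172 = 42.0% → Variant A
Power users: Treatment 272/586 = 46.4%, Variant A 370/715 = 51.7% → Variant A
New users: Treatment 459/782 = 58.7%, Variant A 89/122 = 73.0% → Variant A
Overall: Treatment 770/1511 = 51.0%, Variant A 951/2009 = 47.3% → Treatment
Variant A wins each user group but Treatment wins overall — the comparison reverses. Variant A's views skew toward returning users, which has a lower base rate.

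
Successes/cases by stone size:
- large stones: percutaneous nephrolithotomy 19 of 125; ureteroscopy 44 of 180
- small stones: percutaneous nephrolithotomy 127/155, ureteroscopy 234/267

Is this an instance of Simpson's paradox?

No

Large stones: percutaneous nephrolithotomy 19/125 = 15.2%, ureteroscopy 44/180 = 24.4% → ureteroscopy
Small stones: percutaneous nephrolithotomy 127/155 = 81.9%, ureteroscopy 234/267 = 87.6% → ureteroscopy
Overall: percutaneous nephrolithotomy 146/280 = 52.1%, ureteroscopy 278/447 = 62.2% → ureteroscopy
Ureteroscopy wins overall and in every stone group — no reversal.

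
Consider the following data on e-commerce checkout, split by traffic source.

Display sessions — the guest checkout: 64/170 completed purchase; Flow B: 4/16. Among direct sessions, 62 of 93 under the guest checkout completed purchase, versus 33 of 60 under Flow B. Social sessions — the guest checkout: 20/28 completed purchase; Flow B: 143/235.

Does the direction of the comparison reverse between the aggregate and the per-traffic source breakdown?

Yes

Display: the guest checkout 64/170 = 37.6%, Flow B 4/16 = 25.0% → the guest checkout
Direct: the guest checkout 62/93 = 66.7%, Flow B 33/60 = 55.0% → the guest checkout
Social: the guest checkout 20/28 = 71.4%, Flow B 143/235 = 60.9% → the guest checkout
Overall: the guest checkout 146/291 = 50.2%, Flow B 180/311 = 57.9% → Flow B
The guest checkout wins each traffic group but Flow B wins overall — the comparison reverses. The guest checkout's sessions skew toward display, which has a lower base rate.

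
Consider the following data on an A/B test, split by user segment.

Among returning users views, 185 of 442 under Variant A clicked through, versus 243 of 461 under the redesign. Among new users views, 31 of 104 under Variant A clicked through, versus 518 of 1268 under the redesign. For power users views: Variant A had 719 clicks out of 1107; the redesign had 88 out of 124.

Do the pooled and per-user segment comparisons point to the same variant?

No

Returning users: Variant A 185/442 = 41.9%, the redesign 243/461 = 52.7% → the redesign
New users: Variant A 31/104 = 29.8%, the redesign 518/1268 = 40.9% → the redesign
Power users: Variant A 719/1107 = 65.0%, the redesign 88/124 = 71.0% → the redesign
Overall: Variant A 935/1653 = 56.6%, the redesign 849/1853 = 45.8% → Variant A
The redesign wins each user group but Variant A wins overall — the comparison reverses. The redesign's views skew toward new users, which has a lower base rate.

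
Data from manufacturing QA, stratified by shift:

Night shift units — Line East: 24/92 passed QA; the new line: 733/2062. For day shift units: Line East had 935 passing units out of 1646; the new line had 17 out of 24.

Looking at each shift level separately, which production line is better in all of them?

the new line

Night shift: Line East 24/92 = 26.1%, the new line 733/2062 = 35.5% → the new line
Day shift: Line East 935/1646 = 56.8%, the new line 17/24 = 70.8% → the new line
The new line has the higher rate in both groups.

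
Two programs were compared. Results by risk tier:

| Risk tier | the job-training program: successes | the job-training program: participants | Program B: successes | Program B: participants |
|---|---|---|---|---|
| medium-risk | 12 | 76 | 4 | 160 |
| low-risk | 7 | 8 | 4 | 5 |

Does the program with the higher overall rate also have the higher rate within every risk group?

Yes

Medium-risk: the job-training program 12/76 = 15.8%, Program B 4/160 = 2.5% → the job-training program
Low-risk: the job-training program 7/8 = 87.5%, Program B 4/5 = 80.0% → the job-training program
Overall: the job-training program 19/84 = 22.6%, Program B 8/165 = 4.8% → the job-training program
The job-training program wins overall and in every risk group — no reversal.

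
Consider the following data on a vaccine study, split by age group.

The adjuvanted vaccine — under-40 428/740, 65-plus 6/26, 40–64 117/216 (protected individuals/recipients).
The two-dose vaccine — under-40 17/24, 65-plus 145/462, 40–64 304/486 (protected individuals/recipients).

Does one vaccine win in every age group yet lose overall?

Yes

Under-40: the adjuvanted vaccine 428/740 = 57.8%, the two-dose vaccine 17/24 = 70.8% → the two-dose vaccine
65-plus: the adjuvanted vaccine 6/26 = 23.1%, the two-dose vaccine 145/462 = 31.4% → the two-dose vaccine
40–64: the adjuvanted vaccine 117/216 = 54.2%, the two-dose vaccine 304/486 = 62.6% → the two-dose vaccine
Overall: the adjuvanted vaccine 551/982 = 56.1%, the two-dose vaccine 466/972 = 47.9% → the adjuvanted vaccine
The two-dose vaccine wins each age group but the adjuvanted vaccine wins overall — the comparison reverses. The two-dose vaccine's recipients skew toward 65-plus, which has a lower base rate.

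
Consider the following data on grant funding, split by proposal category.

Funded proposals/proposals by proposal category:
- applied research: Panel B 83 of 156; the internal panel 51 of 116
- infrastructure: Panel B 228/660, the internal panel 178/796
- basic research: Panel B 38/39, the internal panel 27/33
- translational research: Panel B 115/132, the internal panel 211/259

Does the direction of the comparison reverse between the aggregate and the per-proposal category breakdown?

No

Applied research: Panel B 83/156 = 53.2%, the internal panel 51/116 = 44.0% → Panel B
Infrastructure: Panel B 228/660 = 34.5%, the internal panel 178/796 = 22.4% → Panel B
Basic research: Panel B 38/39 = 97.4%, the internal panel 27/33 = 81.8% → Panel B
Translational research: Panel B 115/132 = 87.1%, the internal panel 211/259 = 81.5% → Panel B
Overall: Panel B 464/987 = 47.0%, the internal panel 467/1204 = 38.8% → Panel B
Panel B wins overall and in every proposal group — no reversal.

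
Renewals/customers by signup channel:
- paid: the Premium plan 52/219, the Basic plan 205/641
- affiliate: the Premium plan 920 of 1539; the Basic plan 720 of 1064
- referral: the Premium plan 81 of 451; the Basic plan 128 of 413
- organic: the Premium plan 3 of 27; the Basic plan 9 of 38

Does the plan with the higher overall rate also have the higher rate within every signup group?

Yes

Paid: the Premium plan 52/219 = 23.7%, the Basic plan 205/641 = 32.0% → the Basic plan
Affiliate: the Premium plan 920/1539 = 59.8%, the Basic plan 720/1064 = 67.7% → the Basic plan
Referral: the Premium plan 81/451 = 18.0%, the Basic plan 128/413 = 31.0% → the Basic plan
Organic: the Premium plan 3/27 = 11.1%, the Basic plan 9/38 = 23.7% → the Basic plan
Overall: the Premium plan 1056/2236 = 47.2%, the Basic plan 1062/2156 = 49.3% → the Basic plan
The Basic plan wins overall and in every signup group — no reversal.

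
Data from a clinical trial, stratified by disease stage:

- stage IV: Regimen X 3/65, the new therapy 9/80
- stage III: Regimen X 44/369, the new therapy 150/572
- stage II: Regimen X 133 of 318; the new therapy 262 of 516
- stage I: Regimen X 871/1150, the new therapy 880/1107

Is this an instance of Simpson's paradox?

Stage IV: Regimen X 3/65 = 4.6%, the new therapy 9/80 = 11.2% → the new therapy
Stage III: Regimen X 44/369 = 11.9%, the new therapy 150/572 = 26.2% → the new therapy
Stage II: Regimen X 133/318 = 41.8%, the new therapy 262/516 = 50.8% → the new therapy
Stage I: Regimen X 871/1150 = 75.7%, the new therapy 880/1107 = 79.5% → the new therapy
Overall: Regimen X 1051/1902 = 55.3%, the new therapy 1301/2275 = 57.2% → the new therapy
The new therapy wins overall and in every disease group — no reversal.

No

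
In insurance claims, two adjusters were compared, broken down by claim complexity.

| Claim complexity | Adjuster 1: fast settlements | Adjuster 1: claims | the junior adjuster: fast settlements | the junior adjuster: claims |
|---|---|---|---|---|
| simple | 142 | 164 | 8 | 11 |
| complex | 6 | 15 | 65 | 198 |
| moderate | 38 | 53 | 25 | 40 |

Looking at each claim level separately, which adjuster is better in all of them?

Simple: Adjuster 1 142/164 = 86.6%, the junior adjuster 8/11 = 72.7% → Adjuster 1
Complex: Adjuster 1 6/15 = 40.0%, the junior adjuster 65/198 = 32.8% → Adjuster 1
Moderate: Adjuster 1 38/53 = 71.7%, the junior adjuster 25/40 = 62.5% → Adjuster 1
Adjuster 1 has the higher rate in all 3 groups.

Adjuster 1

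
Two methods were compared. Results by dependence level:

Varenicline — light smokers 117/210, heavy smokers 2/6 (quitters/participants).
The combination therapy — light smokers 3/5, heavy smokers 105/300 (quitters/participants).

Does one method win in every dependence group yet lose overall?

Light smokers: varenicline 117/210 = 55.7%, the combination therapy 3/5 = 60.0% → the combination therapy
Heavy smokers: varenicline 2/6 = 33.3%, the combination therapy 105/300 = 35.0% → the combination therapy
Overall: varenicline 119/216 = 55.1%, the combination therapy 108/305 = 35.4% → varenicline
The combination therapy wins each dependence group but varenicline wins overall — the comparison reverses. The combination therapy's participants skew toward heavy smokers, which has a lower base rate.

Yes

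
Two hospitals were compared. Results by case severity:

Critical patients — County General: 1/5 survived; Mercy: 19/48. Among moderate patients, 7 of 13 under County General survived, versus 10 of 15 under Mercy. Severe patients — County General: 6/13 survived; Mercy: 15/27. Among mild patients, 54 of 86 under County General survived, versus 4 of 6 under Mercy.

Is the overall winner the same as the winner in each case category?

Critical: County General 1/5 = 20.0%, Mercy 19/48 = 39.6% → Mercy
Moderate: County General 7/13 = 53.8%, Mercy 10/15 = 66.7% → Mercy
Severe: County General 6/13 = 46.2%, Mercy 15/27 = 55.6% → Mercy
Mild: County General 54/86 = 62.8%, Mercy 4/6 = 66.7% → Mercy
Overall: County General 68/117 = 58.1%, Mercy 48/96 = 50.0% → County General
Mercy wins each case group but County General wins overall — the comparison reverses. Mercy's patients skew toward critical, which has a lower base rate.

No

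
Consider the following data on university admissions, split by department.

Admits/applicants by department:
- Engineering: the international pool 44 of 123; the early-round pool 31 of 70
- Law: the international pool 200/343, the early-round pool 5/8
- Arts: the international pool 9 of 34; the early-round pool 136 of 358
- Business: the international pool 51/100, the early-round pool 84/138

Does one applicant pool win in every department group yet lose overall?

Yes

Engineering: the international pool 44/123 = 35.8%, the early-round pool 31/70 = 44.3% → the early-round pool
Law: the international pool 200/343 = 58.3%, the early-round pool 5/8 = 62.5% → the early-round pool
Arts: the international pool 9/34 = 26.5%, the early-round pool 136/358 = 38.0% → the early-round pool
Business: the international pool 51/100 = 51.0%, the early-round pool 84/138 = 60.9% → the early-round pool
Overall: the international pool 304/600 = 50.7%, the early-round pool 256/574 = 44.6% → the international pool
The early-round pool wins each department group but the international pool wins overall — the comparison reverses. The early-round pool's applicants skew toward Arts, which has a lower base rate.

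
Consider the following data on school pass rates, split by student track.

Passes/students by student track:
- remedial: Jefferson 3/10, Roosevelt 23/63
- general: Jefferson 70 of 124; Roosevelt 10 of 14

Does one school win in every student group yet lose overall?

Remedial: Jefferson 3/10 = 30.0%, Roosevelt 23/63 = 36.5% → Roosevelt
General: Jefferson 70/124 = 56.5%, Roosevelt 10/14 = 71.4% → Roosevelt
Overall: Jefferson 73/134 = 54.5%, Roosevelt 33/77 = 42.9% → Jefferson
Roosevelt wins each student group but Jefferson wins overall — the comparison reverses. Roosevelt's students skew toward remedial, which has a lower base rate.

Yes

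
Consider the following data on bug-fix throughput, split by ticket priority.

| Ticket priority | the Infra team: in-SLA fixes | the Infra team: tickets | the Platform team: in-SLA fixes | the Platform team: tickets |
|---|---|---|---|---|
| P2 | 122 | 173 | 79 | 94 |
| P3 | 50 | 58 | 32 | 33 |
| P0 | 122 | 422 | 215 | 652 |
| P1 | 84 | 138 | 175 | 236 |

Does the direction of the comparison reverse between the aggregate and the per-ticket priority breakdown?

No

P2: the Infra team 122/173 = 70.5%, the Platform team 79/94 = 84.0% → the Platform team
P3: the Infra team 50/58 = 86.2%, the Platform team 32/33 = 97.0% → the Platform team
P0: the Infra team 122/422 = 28.9%, the Platform team 215/652 = 33.0% → the Platform team
P1: the Infra team 84/138 = 60.9%, the Platform team 175/236 = 74.2% → the Platform team
Overall: the Infra team 378/791 = 47.8%, the Platform team 501/1015 = 49.4% → the Platform team
The Platform team wins overall and in every ticket group — no reversal.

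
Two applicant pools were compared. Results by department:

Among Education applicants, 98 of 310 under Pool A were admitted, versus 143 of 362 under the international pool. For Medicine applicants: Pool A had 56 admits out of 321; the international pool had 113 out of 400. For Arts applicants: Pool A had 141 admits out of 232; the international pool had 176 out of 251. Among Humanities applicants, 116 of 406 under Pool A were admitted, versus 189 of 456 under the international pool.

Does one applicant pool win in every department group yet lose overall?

No

Education: Pool A 98/310 = 31.6%, the international pool 143/362 = 39.5% → the international pool
Medicine: Pool A 56/321 = 17.4%, the international pool 113/400 = 28.2% → the international pool
Arts: Pool A 141/232 = 60.8%, the international pool 176/251 = 70.1% → the international pool
Humanities: Pool A 116/406 = 28.6%, the international pool 189/456 = 41.4% → the international pool
Overall: Pool A 411/1269 = 32.4%, the international pool 621/1469 = 42.3% → the international pool
The international pool wins overall and in every department group — no reversal.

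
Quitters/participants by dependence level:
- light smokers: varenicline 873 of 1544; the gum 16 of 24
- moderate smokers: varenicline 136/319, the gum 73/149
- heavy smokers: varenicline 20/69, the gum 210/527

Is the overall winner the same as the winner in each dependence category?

Light smokers: varenicline 873/1544 = 56.5%, the gum 16/24 = 66.7% → the gum
Moderate smokers: varenicline 136/319 = 42.6%, the gum 73/149 = 49.0% → the gum
Heavy smokers: varenicline 20/69 = 29.0%, the gum 210/527 = 39.8% → the gum
Overall: varenicline 1029/1932 = 53.3%, the gum 299/700 = 42.7% → varenicline
The gum wins each dependence group but varenicline wins overall — the comparison reverses. The gum's participants skew toward heavy smokers, which has a lower base rate.

No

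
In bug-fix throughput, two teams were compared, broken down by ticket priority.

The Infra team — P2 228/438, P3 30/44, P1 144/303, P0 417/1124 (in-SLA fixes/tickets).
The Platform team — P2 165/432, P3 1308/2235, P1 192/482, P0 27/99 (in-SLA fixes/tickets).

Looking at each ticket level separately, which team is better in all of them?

the Infra team

P2: the Infra team 228/438 = 52.1%, the Platform team 165/432 = 38.2% → the Infra team
P3: the Infra team 30/44 = 68.2%, the Platform team 1308/2235 = 58.5% → the Infra team
P1: the Infra team 144/303 = 47.5%, the Platform team 192/482 = 39.8% → the Infra team
P0: the Infra team 417/1124 = 37.1%, the Platform team 27/99 = 27.3% → the Infra team
The Infra team has the higher rate in all 4 groups.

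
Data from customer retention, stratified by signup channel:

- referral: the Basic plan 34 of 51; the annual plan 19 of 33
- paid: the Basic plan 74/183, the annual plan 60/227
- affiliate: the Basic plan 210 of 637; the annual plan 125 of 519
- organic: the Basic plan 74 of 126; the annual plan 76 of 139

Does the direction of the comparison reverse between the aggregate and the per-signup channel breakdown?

No

Referral: the Basic plan 34/51 = 66.7%, the annual plan 19/33 = 57.6% → the Basic plan
Paid: the Basic plan 74/183 = 40.4%, the annual plan 60/227 = 26.4% → the Basic plan
Affiliate: the Basic plan 210/637 = 33.0%, the annual plan 125/519 = 24.1% → the Basic plan
Organic: the Basic plan 74/126 = 58.7%, the annual plan 76/139 = 54.7% → the Basic plan
Overall: the Basic plan 392/997 = 39.3%, the annual plan 280/918 = 30.5% → the Basic plan
The Basic plan wins overall and in every signup group — no reversal.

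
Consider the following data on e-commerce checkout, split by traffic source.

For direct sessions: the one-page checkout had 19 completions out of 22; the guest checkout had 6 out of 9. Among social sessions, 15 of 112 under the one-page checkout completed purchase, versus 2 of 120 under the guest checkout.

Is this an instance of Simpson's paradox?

Direct: the one-page checkout 19/22 = 86.4%, the guest checkout 6/9 = 66.7% → the one-page checkout
Social: the one-page checkout 15/112 = 13.4%, the guest checkout 2/120 = 1.7% → the one-page checkout
Overall: the one-page checkout 34/134 = 25.4%, the guest checkout 8/129 = 6.2% → the one-page checkout
The one-page checkout wins overall and in every traffic group — no reversal.

No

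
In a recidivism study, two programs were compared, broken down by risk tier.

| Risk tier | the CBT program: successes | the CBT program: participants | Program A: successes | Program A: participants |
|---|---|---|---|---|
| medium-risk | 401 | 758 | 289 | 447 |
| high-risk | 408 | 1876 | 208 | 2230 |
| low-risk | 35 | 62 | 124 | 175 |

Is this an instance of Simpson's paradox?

No

Medium-risk: the CBT program 401/758 = 52.9%, Program A 289/447 = 64.7% → Program A
High-risk: the CBT program 408/1876 = 21.7%, Program A 208/2230 = 9.3% → the CBT program
Low-risk: the CBT program 35/62 = 56.5%, Program A 124/175 = 70.9% → Program A
Overall: the CBT program 844/2696 = 31.3%, Program A 621/2852 = 21.8% → the CBT program
Neither sweeps: the CBT program wins 1 of 3 groups, Program A wins 2. The CBT program wins overall but not every group — no Simpson reversal.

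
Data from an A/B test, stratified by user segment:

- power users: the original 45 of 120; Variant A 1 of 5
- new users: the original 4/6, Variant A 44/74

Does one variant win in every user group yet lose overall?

Yes

Power users: the original 45/120 = 37.5%, Variant A 1/5 = 20.0% → the original
New users: the original 4/6 = 66.7%, Variant A 44/74 = 59.5% → the original
Overall: the original 49/126 = 38.9%, Variant A 45/79 = 57.0% → Variant A
The original wins each user group but Variant A wins overall — the comparison reverses. The original's views skew toward power users, which has a lower base rate.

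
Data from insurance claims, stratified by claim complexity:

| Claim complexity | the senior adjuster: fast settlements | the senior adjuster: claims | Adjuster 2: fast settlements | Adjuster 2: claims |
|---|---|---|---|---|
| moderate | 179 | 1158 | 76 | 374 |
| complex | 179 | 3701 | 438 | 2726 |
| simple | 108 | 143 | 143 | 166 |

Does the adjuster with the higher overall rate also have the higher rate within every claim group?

Yes

Moderate: the senior adjuster 179/1158 = 15.5%, Adjuster 2 76/374 = 20.3% → Adjuster 2
Complex: the senior adjuster 179/3701 = 4.8%, Adjuster 2 438/2726 = 16.1% → Adjuster 2
Simple: the senior adjuster 108/143 = 75.5%, Adjuster 2 143/166 = 86.1% → Adjuster 2
Overall: the senior adjuster 466/5002 = 9.3%, Adjuster 2 657/3266 = 20.1% → Adjuster 2
Adjuster 2 wins overall and in every claim group — no reversal.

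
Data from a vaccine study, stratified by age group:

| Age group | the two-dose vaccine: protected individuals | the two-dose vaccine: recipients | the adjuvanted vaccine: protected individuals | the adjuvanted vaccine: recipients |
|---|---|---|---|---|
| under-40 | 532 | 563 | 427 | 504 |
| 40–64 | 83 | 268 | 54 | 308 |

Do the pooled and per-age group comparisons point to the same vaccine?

Yes

Under-40: the two-dose vaccine 532/563 = 94.5%, the adjuvanted vaccine 427/504 = 84.7% → the two-dose vaccine
40–64: the two-dose vaccine 83/268 = 31.0%, the adjuvanted vaccine 54/308 = 17.5% → the two-dose vaccine
Overall: the two-dose vaccine 615/831 = 74.0%, the adjuvanted vaccine 481/812 = 59.2% → the two-dose vaccine
The two-dose vaccine wins overall and in every age group — no reversal.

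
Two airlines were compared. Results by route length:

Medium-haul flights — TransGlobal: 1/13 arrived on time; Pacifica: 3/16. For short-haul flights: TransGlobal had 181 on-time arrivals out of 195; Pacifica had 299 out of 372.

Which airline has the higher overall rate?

TransGlobal

Medium-haul: TransGlobal 1/13 = 7.7%, Pacifica 3/16 = 18.8% → Pacifica
Short-haul: TransGlobal 181/195 = 92.8%, Pacifica 299/372 = 80.4% → TransGlobal
Overall: TransGlobal 182/208 = 87.5%, Pacifica 302/388 = 77.8% → TransGlobal
(Neither sweeps every route group, but TransGlobal has the higher pooled rate.)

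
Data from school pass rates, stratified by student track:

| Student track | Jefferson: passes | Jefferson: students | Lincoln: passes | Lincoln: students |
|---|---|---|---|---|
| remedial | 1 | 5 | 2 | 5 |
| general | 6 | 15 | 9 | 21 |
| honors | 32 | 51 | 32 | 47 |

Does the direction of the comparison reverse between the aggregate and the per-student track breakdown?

No

Remedial: Jefferson 1/5 = 20.0%, Lincoln 2/5 = 40.0% → Lincoln
General: Jefferson 6/15 = 40.0%, Lincoln 9/21 = 42.9% → Lincoln
Honors: Jefferson 32/51 = 62.7%, Lincoln 32/47 = 68.1% → Lincoln
Overall: Jefferson 39/71 = 54.9%, Lincoln 43/73 = 58.9% → Lincoln
Lincoln wins overall and in every student group — no reversal.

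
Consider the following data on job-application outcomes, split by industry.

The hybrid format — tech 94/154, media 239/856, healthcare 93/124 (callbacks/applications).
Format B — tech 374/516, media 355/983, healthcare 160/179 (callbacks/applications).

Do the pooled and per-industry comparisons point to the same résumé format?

Tech: the hybrid format 94/154 = 61.0%, Format B 374/516 = 72.5% → Format B
Media: the hybrid format 239/856 = 27.9%, Format B 355/983 = 36.1% → Format B
Healthcare: the hybrid format 93/124 = 75.0%, Format B 160/179 = 89.4% → Format B
Overall: the hybrid format 426/1134 = 37.6%, Format B 889/1678 = 53.0% → Format B
Format B wins overall and in every industry group — no reversal.

Yes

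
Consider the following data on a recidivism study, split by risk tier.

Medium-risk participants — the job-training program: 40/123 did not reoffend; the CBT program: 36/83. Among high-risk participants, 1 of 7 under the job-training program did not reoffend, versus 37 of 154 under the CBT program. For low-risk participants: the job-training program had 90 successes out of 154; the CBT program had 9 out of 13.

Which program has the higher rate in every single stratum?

the CBT program

Medium-risk: the job-training program 40/123 = 32.5%, the CBT program 36/83 = 43.4% → the CBT program
High-risk: the job-training program 1/7 = 14.3%, the CBT program 37/154 = 24.0% → the CBT program
Low-risk: the job-training program 90/154 = 58.4%, the CBT program 9/13 = 69.2% → the CBT program
The CBT program has the higher rate in all 3 groups.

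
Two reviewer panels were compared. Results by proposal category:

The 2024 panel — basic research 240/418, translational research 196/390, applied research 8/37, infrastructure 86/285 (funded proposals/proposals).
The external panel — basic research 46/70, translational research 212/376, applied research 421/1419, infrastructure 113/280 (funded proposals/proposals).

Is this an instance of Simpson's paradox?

Yes

Basic research: the 2024 panel 240/418 = 57.4%, the external panel 46/70 = 65.7% → the external panel
Translational research: the 2024 panel 196/390 = 50.3%, the external panel 212/376 = 56.4% → the external panel
Applied research: the 2024 panel 8/37 = 21.6%, the external panel 421/1419 = 29.7% → the external panel
Infrastructure: the 2024 panel 86/285 = 30.2%, the external panel 113/280 = 40.4% → the external panel
Overall: the 2024 panel 530/1130 = 46.9%, the external panel 792/2145 = 36.9% → the 2024 panel
The external panel wins each proposal group but the 2024 panel wins overall — the comparison reverses. The external panel's proposals skew toward applied research, which has a lower base rate.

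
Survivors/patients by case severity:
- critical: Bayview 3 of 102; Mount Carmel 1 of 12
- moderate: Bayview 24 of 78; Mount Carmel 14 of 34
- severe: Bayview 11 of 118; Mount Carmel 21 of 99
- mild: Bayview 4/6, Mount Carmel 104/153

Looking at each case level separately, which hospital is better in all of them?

Mount Carmel

Critical: Bayview 3/102 = 2.9%, Mount Carmel 1/12 = 8.3% → Mount Carmel
Moderate: Bayview 24/78 = 30.8%, Mount Carmel 14/34 = 41.2% → Mount Carmel
Severe: Bayview 11/118 = 9.3%, Mount Carmel 21/99 = 21.2% → Mount Carmel
Mild: Bayview 4/6 = 66.7%, Mount Carmel 104/153 = 68.0% → Mount Carmel
Mount Carmel has the higher rate in all 4 groups.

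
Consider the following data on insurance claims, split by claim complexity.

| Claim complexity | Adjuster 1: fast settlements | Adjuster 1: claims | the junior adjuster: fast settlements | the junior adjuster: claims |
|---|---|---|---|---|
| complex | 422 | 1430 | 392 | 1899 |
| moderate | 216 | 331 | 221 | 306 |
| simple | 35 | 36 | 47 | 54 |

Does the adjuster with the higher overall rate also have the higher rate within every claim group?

No

Complex: Adjuster 1 422/1430 = 29.5%, the junior adjuster 392/1899 = 20.6% → Adjuster 1
Moderate: Adjuster 1 216/331 = 65.3%, the junior adjuster 221/306 = 72.2% → the junior adjuster
Simple: Adjuster 1 35/36 = 97.2%, the junior adjuster 47/54 = 87.0% → Adjuster 1
Overall: Adjuster 1 673/1797 = 37.5%, the junior adjuster 660/2259 = 29.2% → Adjuster 1
Neither sweeps: Adjuster 1 wins 2 of 3 groups, the junior adjuster wins 1. Adjuster 1 wins overall but not every group — no Simpson reversal.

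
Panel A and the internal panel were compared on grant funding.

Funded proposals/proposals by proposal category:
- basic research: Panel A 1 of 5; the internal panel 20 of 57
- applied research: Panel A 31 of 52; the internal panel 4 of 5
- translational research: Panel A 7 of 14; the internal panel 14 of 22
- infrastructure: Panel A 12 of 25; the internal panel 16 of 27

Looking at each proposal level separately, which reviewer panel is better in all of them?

Basic research: Panel A 1/5 = 20.0%, the internal panel 20/57 = 35.1% → the internal panel
Applied research: Panel A 31/52 = 59.6%, the internal panel 4/5 = 80.0% → the internal panel
Translational research: Panel A 7/14 = 50.0%, the internal panel 14/22 = 63.6% → the internal panel
Infrastructure: Panel A 12/25 = 48.0%, the internal panel 16/27 = 59.3% → the internal panel
The internal panel has the higher rate in all 4 groups.

the internal panel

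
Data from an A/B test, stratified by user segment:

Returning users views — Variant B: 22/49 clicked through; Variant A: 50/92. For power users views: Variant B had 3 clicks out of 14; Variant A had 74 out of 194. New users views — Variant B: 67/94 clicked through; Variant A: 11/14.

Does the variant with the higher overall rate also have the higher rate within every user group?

No

Returning users: Variant B 22/49 = 44.9%, Variant A 50/92 = 54.3% → Variant A
Power users: Variant B 3/14 = 21.4%, Variant A 74/194 = 38.1% → Variant A
New users: Variant B 67/94 = 71.3%, Variant A 11/14 = 78.6% → Variant A
Overall: Variant B 92/157 = 58.6%, Variant A 135/300 = 45.0% → Variant B
Variant A wins each user group but Variant B wins overall — the comparison reverses. Variant A's views skew toward power users, which has a lower base rate.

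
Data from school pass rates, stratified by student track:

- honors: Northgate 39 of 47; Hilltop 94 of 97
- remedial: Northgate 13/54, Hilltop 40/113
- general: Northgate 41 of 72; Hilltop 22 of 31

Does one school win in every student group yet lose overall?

No

Honors: Northgate 39/47 = 83.0%, Hilltop 94/97 = 96.9% → Hilltop
Remedial: Northgate 13/54 = 24.1%, Hilltop 40/113 = 35.4% → Hilltop
General: Northgate 41/72 = 56.9%, Hilltop 22/31 = 71.0% → Hilltop
Overall: Northgate 93/173 = 53.8%, Hilltop 156/241 = 64.7% → Hilltop
Hilltop wins overall and in every student group — no reversal.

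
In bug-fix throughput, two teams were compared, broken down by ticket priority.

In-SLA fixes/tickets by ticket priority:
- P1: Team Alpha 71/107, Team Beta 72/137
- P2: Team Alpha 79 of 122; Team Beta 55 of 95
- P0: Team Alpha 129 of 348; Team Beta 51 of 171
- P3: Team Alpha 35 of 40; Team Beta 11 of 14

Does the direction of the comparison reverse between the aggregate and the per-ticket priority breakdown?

No

P1: Team Alpha 71/107 = 66.4%, Team Beta 72/137 = 52.6% → Team Alpha
P2: Team Alpha 79/122 = 64.8%, Team Beta 55/95 = 57.9% → Team Alpha
P0: Team Alpha 129/348 = 37.1%, Team Beta 51/171 = 29.8% → Team Alpha
P3: Team Alpha 35/40 = 87.5%, Team Beta 11/14 = 78.6% → Team Alpha
Overall: Team Alpha 314/617 = 50.9%, Team Beta 189/417 = 45.3% → Team Alpha
Team Alpha wins overall and in every ticket group — no reversal.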